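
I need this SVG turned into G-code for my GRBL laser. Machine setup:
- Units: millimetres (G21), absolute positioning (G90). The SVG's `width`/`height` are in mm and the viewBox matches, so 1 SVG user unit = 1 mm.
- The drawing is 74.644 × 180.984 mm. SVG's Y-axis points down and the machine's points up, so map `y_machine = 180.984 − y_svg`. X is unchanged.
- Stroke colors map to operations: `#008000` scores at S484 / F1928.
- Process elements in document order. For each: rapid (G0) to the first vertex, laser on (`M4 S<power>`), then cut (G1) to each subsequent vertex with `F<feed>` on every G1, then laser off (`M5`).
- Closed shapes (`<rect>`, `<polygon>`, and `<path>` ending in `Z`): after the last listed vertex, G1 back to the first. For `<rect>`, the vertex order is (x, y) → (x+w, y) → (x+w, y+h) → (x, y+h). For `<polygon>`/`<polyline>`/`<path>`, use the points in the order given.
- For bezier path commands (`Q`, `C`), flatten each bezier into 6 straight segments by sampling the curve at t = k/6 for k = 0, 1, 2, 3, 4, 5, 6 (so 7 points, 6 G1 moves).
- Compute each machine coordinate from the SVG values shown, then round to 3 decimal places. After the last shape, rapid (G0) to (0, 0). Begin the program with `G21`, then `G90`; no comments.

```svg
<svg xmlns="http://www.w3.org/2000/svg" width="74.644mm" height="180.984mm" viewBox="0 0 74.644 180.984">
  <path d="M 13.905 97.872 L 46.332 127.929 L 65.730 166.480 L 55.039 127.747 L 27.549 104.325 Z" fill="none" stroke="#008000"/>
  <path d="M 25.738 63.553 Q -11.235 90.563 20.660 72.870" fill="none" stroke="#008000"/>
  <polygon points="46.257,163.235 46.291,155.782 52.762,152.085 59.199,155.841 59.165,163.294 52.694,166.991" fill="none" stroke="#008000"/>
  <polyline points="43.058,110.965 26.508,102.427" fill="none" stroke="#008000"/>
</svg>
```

G21
G90
G0 X13.905 Y83.112
M4 S484
G1 X46.332 Y53.055 F1928
G1 X65.730 Y14.504 F1928
G1 X55.039 Y53.237 F1928
G1 X27.549 Y76.659 F1928
G1 X13.905 Y83.112 F1928
M5
G0 X25.738 Y117.431
M4 S484
G1 X15.327 Y109.669 F1928
G1 X8.741 Y104.391 F1928
G1 X5.982 Y101.597 F1928
G1 X7.049 Y101.286 F1928
G1 X11.941 Y103.458 F1928
G1 X20.660 Y108.114 F1928
M5
G0 X46.257 Y17.749
M4 S484
G1 X46.291 Y25.202 F1928
G1 X52.762 Y28.899 F1928
G1 X59.199 Y25.143 F1928
G1 X59.165 Y17.690 F1928
G1 X52.694 Y13.993 F1928
G1 X46.257 Y17.749 F1928
M5
G0 X43.058 Y70.019
M4 S484
G1 X26.508 Y78.557 F1928
M5
G0 X0.000 Y0.000

1 u = 1 mm; y_m = 180.984 − y.

[1] `<path>` closed polygon, #008000→score S484 F1928: (13.905,83.112) → (46.332,53.055) → (65.730,14.504) → (55.039,53.237) → (27.549,76.659) → (13.905,83.112) (closed)

[2] `<path>` quadratic bezier, #008000→score S484 F1928: (25.738,117.431) → (15.327,109.669) → (8.741,104.391) → (5.982,101.597) → (7.049,101.286) → (11.941,103.458) → (20.660,108.114)

[3] `<polygon>` regular polygon, #008000→score S484 F1928: (46.257,17.749) → (46.291,25.202) → (52.762,28.899) → (59.199,25.143) → (59.165,17.690) → (52.694,13.993) → (46.257,17.749) (closed)

[4] `<polyline>` line segment, #008000→score S484 F1928: (43.058,70.019) → (26.508,78.557)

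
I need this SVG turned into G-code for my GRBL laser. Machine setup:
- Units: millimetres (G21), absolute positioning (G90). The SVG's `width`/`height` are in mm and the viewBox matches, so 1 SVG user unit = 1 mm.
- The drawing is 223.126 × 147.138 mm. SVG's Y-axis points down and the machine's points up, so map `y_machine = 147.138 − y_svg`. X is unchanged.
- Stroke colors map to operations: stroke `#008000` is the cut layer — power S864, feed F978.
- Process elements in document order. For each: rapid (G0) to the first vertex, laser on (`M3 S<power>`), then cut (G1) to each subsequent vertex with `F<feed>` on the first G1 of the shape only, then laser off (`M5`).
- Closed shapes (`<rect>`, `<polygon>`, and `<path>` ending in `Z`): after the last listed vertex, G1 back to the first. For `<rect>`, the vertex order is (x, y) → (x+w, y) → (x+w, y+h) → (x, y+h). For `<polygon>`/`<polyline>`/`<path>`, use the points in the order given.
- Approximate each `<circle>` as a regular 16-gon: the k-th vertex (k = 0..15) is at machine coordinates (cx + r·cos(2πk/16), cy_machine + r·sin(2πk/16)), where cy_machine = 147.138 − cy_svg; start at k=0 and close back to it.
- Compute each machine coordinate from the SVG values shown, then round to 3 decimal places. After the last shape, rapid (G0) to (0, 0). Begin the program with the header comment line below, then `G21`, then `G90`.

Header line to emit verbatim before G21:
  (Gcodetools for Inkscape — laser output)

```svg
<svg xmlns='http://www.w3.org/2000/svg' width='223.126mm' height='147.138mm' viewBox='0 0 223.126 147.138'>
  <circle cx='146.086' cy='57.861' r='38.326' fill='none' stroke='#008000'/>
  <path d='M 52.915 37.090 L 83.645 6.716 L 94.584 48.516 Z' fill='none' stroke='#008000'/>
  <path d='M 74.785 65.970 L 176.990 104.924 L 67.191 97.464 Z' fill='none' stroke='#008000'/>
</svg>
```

1 u = 1 mm; y_m = 147.138 − y.

[1] `<circle>` circle, #008000→cut S864 F978: (184.412,89.277) → (181.495,103.944) → (173.187,116.378) → (160.753,124.686) → (146.086,127.603) → (131.419,124.686) → (118.985,116.378) → (110.677,103.944) → (107.760,89.277) → (110.677,74.610) → (118.985,62.176) → (131.419,53.868) → (146.086,50.951) → (160.753,53.868) → (173.187,62.176) → (181.495,74.610) → (184.412,89.277) (closed)

[2] `<path>` regular polygon, #008000→cut S864 F978: (52.915,110.048) → (83.645,140.422) → (94.584,98.622) → (52.915,110.048) (closed)

[3] `<path>` closed polygon, #008000→cut S864 F978: (74.785,81.168) → (176.990,42.214) → (67.191,49.674) → (74.785,81.168) (closed)

(Gcodetools for Inkscape — laser output)
G21
G90
G0 X184.412 Y89.277
M3 S864
G1 X181.495 Y103.944 F978
G1 X173.187 Y116.378
G1 X160.753 Y124.686
G1 X146.086 Y127.603
G1 X131.419 Y124.686
G1 X118.985 Y116.378
G1 X110.677 Y103.944
G1 X107.760 Y89.277
G1 X110.677 Y74.610
G1 X118.985 Y62.176
G1 X131.419 Y53.868
G1 X146.086 Y50.951
G1 X160.753 Y53.868
G1 X173.187 Y62.176
G1 X181.495 Y74.610
G1 X184.412 Y89.277
M5
G0 X52.915 Y110.048
M3 S864
G1 X83.645 Y140.422 F978
G1 X94.584 Y98.622
G1 X52.915 Y110.048
M5
G0 X74.785 Y81.168
M3 S864
G1 X176.990 Y42.214 F978
G1 X67.191 Y49.674
G1 X74.785 Y81.168
M5
G0 X0.000 Y0.000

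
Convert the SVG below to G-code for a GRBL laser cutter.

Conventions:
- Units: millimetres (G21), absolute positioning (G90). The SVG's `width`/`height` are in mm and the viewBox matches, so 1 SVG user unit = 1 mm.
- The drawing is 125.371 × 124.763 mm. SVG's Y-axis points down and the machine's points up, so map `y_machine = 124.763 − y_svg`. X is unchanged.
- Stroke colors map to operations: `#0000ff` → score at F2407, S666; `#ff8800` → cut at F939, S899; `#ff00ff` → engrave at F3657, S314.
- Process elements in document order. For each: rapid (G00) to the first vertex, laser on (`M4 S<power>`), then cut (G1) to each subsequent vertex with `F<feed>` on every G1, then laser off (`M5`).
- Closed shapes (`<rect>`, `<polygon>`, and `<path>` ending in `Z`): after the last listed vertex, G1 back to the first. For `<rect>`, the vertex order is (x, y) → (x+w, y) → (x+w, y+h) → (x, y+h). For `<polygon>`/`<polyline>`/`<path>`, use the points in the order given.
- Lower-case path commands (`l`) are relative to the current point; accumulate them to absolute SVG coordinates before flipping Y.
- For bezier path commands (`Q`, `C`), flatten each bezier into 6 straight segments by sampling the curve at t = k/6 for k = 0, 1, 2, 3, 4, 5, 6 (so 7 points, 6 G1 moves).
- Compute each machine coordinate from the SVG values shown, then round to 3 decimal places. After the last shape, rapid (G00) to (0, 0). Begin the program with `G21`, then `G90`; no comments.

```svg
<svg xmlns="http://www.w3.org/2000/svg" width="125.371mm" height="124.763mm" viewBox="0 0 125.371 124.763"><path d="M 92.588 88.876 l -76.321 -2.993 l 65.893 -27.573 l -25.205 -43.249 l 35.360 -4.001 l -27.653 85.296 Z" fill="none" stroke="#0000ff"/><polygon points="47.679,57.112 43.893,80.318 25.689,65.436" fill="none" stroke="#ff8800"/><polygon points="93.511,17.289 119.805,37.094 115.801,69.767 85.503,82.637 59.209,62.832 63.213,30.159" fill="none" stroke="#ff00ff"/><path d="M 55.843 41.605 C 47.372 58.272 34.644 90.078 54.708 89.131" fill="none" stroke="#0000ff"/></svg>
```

viewBox `0 0 125.371 124.763` with mm width/height → 1 unit = 1 mm. Flip: y_m = 124.763 − y_svg.

**Shape 1** — `<path>` closed polygon, stroke `#0000ff` → score (S666, F2407). Machine vertices: (92.588,35.887) → (16.267,38.880) → (82.160,66.453) → (56.955,109.702) → (92.315,113.703) → (64.662,28.407) → (92.588,35.887). Closed: final G1 returns to the first vertex.

**Shape 2** — `<polygon>` regular polygon, stroke `#ff8800` → cut (S899, F939). Machine vertices: (47.679,67.651) → (43.893,44.445) → (25.689,59.327) → (47.679,67.651). Closed: final G1 returns to the first vertex.

**Shape 3** — `<polygon>` regular polygon, stroke `#ff00ff` → engrave (S314, F3657). Machine vertices: (93.511,107.474) → (119.805,87.669) → (115.801,54.996) → (85.503,42.126) → (59.209,61.931) → (63.213,94.604) → (93.511,107.474). Closed: final G1 returns to the first vertex.

**Shape 4** — `<path>` cubic bezier, stroke `#0000ff` → score (S666, F2407). Control points (SVG): P0=(55.843,41.605), P1=(47.372,58.272), P2=(34.644,90.078), P3=(54.708,89.131); sampled at t=k/6. Machine vertices: (55.843,83.158) → (51.424,73.785) → (47.325,63.218) → (44.575,52.790) → (44.202,43.829) → (47.237,37.666) → (54.708,35.632). Open path.

G21
G90
G00 X92.588 Y35.887
M4 S666
G1 X16.267 Y38.880 F2407
G1 X82.160 Y66.453 F2407
G1 X56.955 Y109.702 F2407
G1 X92.315 Y113.703 F2407
G1 X64.662 Y28.407 F2407
G1 X92.588 Y35.887 F2407
M5
G00 X47.679 Y67.651
M4 S899
G1 X43.893 Y44.445 F939
G1 X25.689 Y59.327 F939
G1 X47.679 Y67.651 F939
M5
G00 X93.511 Y107.474
M4 S314
G1 X119.805 Y87.669 F3657
G1 X115.801 Y54.996 F3657
G1 X85.503 Y42.126 F3657
G1 X59.209 Y61.931 F3657
G1 X63.213 Y94.604 F3657
G1 X93.511 Y107.474 F3657
M5
G00 X55.843 Y83.158
M4 S666
G1 X51.424 Y73.785 F2407
G1 X47.325 Y63.218 F2407
G1 X44.575 Y52.790 F2407
G1 X44.202 Y43.829 F2407
G1 X47.237 Y37.666 F2407
G1 X54.708 Y35.632 F2407
M5
G00 X0.000 Y0.000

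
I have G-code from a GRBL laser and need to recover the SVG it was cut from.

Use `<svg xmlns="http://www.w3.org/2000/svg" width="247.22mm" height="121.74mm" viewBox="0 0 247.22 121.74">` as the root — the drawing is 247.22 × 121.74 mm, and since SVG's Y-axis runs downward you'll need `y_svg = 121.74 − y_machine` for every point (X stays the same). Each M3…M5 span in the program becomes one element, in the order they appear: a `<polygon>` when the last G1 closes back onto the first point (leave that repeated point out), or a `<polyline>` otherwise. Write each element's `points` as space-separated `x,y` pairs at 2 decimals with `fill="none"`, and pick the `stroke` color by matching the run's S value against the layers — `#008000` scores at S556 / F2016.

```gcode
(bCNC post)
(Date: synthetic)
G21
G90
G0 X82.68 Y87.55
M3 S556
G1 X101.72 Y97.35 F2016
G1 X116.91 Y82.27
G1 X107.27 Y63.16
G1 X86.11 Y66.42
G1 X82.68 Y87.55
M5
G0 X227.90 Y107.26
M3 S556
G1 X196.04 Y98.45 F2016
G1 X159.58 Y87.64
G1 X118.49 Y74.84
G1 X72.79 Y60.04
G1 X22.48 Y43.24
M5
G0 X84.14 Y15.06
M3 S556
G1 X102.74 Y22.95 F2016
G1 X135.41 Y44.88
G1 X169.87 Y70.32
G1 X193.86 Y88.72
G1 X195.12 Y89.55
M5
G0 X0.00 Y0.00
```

Each laser-on run becomes one SVG element. Flip Y back into SVG space with y_svg = 121.74 − y_machine. Every run uses S556, so all elements get stroke `#008000` (score).

Run 1: The run returns to its start, so emit a `<polygon>` with points (Y-flipped): 82.68,34.19 101.72,24.39 116.91,39.47 107.27,58.58 86.11,55.32.

Run 2: The run is open, so emit a `<polyline>` with points (Y-flipped): 227.90,14.48 196.04,23.29 159.58,34.10 118.49,46.90 72.79,61.70 22.48,78.50.

Run 3: The run is open, so emit a `<polyline>` with points (Y-flipped): 84.14,106.68 102.74,98.79 135.41,76.86 169.87,51.42 193.86,33.02 195.12,32.19.

<svg xmlns="http://www.w3.org/2000/svg" width="247.22mm" height="121.74mm" viewBox="0 0 247.22 121.74">
  <polygon points="82.68,34.19 101.72,24.39 116.91,39.47 107.27,58.58 86.11,55.32" fill="none" stroke="#008000"/>
  <polyline points="227.90,14.48 196.04,23.29 159.58,34.10 118.49,46.90 72.79,61.70 22.48,78.50" fill="none" stroke="#008000"/>
  <polyline points="84.14,106.68 102.74,98.79 135.41,76.86 169.87,51.42 193.86,33.02 195.12,32.19" fill="none" stroke="#008000"/>
</svg>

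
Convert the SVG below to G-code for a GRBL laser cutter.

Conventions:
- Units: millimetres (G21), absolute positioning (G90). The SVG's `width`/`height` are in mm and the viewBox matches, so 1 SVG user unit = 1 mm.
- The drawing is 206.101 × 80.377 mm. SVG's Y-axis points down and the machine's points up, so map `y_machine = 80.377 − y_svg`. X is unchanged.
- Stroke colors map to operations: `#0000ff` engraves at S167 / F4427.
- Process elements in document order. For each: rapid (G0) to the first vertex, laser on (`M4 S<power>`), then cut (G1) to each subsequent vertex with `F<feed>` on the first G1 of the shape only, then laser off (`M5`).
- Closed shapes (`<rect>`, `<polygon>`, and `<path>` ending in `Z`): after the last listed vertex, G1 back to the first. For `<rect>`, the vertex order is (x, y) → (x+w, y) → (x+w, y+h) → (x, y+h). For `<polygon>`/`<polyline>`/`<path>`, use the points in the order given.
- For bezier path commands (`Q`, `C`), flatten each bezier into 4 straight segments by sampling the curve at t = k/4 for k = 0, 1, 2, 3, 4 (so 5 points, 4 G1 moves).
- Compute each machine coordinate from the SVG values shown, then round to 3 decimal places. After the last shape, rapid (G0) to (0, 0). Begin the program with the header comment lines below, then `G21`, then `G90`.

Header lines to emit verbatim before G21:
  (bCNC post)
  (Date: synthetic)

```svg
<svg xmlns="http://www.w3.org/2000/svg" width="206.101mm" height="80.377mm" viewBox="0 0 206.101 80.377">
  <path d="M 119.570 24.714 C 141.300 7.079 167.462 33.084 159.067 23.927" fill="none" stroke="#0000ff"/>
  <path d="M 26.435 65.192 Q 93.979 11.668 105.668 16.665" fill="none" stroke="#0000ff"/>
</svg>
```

(bCNC post)
(Date: synthetic)
G21
G90
G0 X119.570 Y55.663
M4 S167
G1 X136.089 Y61.938 F4427
G1 X150.615 Y59.236
G1 X159.493 Y54.944
G1 X159.067 Y56.450
M5
G0 X26.435 Y15.185
M4 S167
G1 X56.716 Y38.289 F4427
G1 X80.015 Y54.079
G1 X96.333 Y62.553
G1 X105.668 Y63.712
M5
G0 X0.000 Y0.000

Since the viewBox matches the mm dimensions, user units are millimetres directly. The only transform is the Y-flip y_m = 80.377 − y_svg.

Shape 1 is a cubic bezier drawn with `<path>`. Its stroke #0000ff means engrave at S167, F4427. After flipping Y the toolpath is (119.570,55.663) → (136.089,61.938) → (150.615,59.236) → (159.493,54.944) → (159.067,56.450).

Shape 2 is a quadratic bezier drawn with `<path>`. Its stroke #0000ff means engrave at S167, F4427. After flipping Y the toolpath is (26.435,15.185) → (56.716,38.289) → (80.015,54.079) → (96.333,62.553) → (105.668,63.712).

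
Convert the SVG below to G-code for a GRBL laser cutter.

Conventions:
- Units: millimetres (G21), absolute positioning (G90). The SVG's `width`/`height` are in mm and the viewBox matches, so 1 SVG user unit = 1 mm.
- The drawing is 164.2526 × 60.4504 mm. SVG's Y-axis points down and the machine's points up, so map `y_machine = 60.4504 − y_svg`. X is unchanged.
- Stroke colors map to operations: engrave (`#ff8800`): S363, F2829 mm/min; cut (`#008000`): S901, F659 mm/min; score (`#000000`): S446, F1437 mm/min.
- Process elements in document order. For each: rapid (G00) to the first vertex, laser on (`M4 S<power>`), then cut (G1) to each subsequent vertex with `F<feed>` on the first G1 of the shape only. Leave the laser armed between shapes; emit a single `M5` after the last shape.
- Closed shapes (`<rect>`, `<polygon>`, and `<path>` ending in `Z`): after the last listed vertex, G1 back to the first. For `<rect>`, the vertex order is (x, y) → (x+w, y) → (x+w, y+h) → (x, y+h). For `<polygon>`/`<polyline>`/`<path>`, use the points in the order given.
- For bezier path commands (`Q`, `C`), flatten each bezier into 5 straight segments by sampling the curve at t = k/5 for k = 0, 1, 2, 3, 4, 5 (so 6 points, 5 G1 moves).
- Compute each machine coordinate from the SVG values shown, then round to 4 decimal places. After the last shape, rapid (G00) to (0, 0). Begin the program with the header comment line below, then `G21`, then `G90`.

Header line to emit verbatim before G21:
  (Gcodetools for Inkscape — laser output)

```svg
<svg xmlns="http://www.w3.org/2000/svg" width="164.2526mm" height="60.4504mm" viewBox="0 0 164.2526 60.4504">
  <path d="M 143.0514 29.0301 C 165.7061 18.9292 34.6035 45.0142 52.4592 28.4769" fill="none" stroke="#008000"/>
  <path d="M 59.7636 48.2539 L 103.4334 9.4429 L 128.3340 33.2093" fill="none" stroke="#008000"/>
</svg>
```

Since the viewBox matches the mm dimensions, user units are millimetres directly. The only transform is the Y-flip y_m = 60.4504 − y_svg.

Shape 1 is a cubic bezier drawn with `<path>`. Its stroke #008000 means cut at S901, F659. After flipping Y the toolpath is (143.0514,31.4203) → (140.6151,33.7690) → (115.8073,31.2159) → (83.1585,27.5437) → (57.1991,26.5353) → (52.4592,31.9735).

Shape 2 is a open polyline drawn with `<path>`. Its stroke #008000 means cut at S901, F659. After flipping Y the toolpath is (59.7636,12.1965) → (103.4334,51.0075) → (128.3340,27.2411).

(Gcodetools for Inkscape — laser output)
G21
G90
G00 X143.0514 Y31.4203
M4 S901
G1 X140.6151 Y33.7690 F659
G1 X115.8073 Y31.2159
G1 X83.1585 Y27.5437
G1 X57.1991 Y26.5353
G1 X52.4592 Y31.9735
G00 X59.7636 Y12.1965
M4 S901
G1 X103.4334 Y51.0075 F659
G1 X128.3340 Y27.2411
M5
G00 X0.0000 Y0.0000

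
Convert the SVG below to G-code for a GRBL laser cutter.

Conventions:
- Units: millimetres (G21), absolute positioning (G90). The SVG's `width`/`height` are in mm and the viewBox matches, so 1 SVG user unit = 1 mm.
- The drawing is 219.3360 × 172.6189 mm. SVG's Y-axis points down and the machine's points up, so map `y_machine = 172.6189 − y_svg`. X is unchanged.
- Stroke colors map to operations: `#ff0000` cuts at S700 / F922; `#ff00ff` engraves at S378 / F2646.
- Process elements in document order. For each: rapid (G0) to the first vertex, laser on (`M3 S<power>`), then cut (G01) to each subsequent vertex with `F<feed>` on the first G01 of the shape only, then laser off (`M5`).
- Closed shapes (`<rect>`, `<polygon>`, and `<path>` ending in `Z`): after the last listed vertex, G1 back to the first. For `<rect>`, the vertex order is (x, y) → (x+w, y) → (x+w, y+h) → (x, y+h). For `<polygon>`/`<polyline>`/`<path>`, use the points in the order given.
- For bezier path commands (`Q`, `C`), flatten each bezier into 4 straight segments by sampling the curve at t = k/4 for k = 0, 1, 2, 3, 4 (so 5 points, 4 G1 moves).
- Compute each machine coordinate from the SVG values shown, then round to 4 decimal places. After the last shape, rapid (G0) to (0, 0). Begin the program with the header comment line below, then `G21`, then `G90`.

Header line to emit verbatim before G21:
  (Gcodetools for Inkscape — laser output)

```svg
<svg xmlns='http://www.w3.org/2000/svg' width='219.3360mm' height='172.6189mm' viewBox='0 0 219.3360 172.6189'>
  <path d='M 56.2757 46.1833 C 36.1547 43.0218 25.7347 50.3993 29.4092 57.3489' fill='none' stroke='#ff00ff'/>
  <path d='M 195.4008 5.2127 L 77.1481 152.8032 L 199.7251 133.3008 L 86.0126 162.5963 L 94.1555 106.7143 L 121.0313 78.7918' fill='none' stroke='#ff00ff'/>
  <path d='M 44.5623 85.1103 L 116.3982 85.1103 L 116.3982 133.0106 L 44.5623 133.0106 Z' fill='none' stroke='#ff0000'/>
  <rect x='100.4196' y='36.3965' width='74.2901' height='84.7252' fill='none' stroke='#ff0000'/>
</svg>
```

(Gcodetools for Inkscape — laser output)
G21
G90
G0 X56.2757 Y126.4356
M3 S378
G01 X43.0725 Y127.0020 F2646
G01 X33.9191 Y124.6445
G01 X29.2274 Y120.3911
G01 X29.4092 Y115.2700
M5
G0 X195.4008 Y167.4062
M3 S378
G01 X77.1481 Y19.8157 F2646
G01 X199.7251 Y39.3181
G01 X86.0126 Y10.0226
G01 X94.1555 Y65.9046
G01 X121.0313 Y93.8271
M5
G0 X44.5623 Y87.5086
M3 S700
G01 X116.3982 Y87.5086 F922
G01 X116.3982 Y39.6083
G01 X44.5623 Y39.6083
G01 X44.5623 Y87.5086
M5
G0 X100.4196 Y136.2224
M3 S700
G01 X174.7097 Y136.2224 F922
G01 X174.7097 Y51.4972
G01 X100.4196 Y51.4972
G01 X100.4196 Y136.2224
M5
G0 X0.0000 Y0.0000

1 u = 1 mm; y_m = 172.6189 − y.

[1] `<path>` cubic bezier, #ff00ff→engrave S378 F2646: (56.2757,126.4356) → (43.0725,127.0020) → (33.9191,124.6445) → (29.2274,120.3911) → (29.4092,115.2700)

[2] `<path>` open polyline, #ff00ff→engrave S378 F2646: (195.4008,167.4062) → (77.1481,19.8157) → (199.7251,39.3181) → (86.0126,10.0226) → (94.1555,65.9046) → (121.0313,93.8271)

[3] `<path>` rectangle, #ff0000→cut S700 F922: (44.5623,87.5086) → (116.3982,87.5086) → (116.3982,39.6083) → (44.5623,39.6083) → (44.5623,87.5086) (closed)

[4] `<rect>` rectangle, #ff0000→cut S700 F922: (100.4196,136.2224) → (174.7097,136.2224) → (174.7097,51.4972) → (100.4196,51.4972) → (100.4196,136.2224) (closed)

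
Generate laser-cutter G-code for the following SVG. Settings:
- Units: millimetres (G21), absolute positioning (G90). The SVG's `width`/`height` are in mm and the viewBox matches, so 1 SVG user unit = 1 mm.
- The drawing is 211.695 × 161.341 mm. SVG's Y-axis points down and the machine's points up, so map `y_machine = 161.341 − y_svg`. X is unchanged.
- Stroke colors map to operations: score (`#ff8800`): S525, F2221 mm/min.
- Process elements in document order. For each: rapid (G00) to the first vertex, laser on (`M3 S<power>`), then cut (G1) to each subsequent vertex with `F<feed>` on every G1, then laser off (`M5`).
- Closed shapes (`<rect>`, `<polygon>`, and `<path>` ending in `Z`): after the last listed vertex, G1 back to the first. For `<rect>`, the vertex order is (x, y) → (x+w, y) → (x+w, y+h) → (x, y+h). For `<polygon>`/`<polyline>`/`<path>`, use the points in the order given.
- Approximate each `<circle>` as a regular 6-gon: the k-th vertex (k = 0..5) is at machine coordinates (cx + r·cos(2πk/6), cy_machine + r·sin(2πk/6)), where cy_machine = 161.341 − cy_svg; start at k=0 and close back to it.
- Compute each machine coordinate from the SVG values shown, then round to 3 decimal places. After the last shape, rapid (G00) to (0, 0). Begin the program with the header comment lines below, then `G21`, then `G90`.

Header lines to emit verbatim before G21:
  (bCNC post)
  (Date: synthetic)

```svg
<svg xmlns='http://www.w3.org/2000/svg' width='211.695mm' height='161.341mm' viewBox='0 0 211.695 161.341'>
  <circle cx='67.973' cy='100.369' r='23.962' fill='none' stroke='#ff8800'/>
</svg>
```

1 u = 1 mm; y_m = 161.341 − y.

[1] `<circle>` circle, #ff8800→score S525 F2221: (91.935,60.972) → (79.954,81.724) → (55.992,81.724) → (44.011,60.972) → (55.992,40.220) → (79.954,40.220) → (91.935,60.972) (closed)

(bCNC post)
(Date: synthetic)
G21
G90
G00 X91.935 Y60.972
M3 S525
G1 X79.954 Y81.724 F2221
G1 X55.992 Y81.724 F2221
G1 X44.011 Y60.972 F2221
G1 X55.992 Y40.220 F2221
G1 X79.954 Y40.220 F2221
G1 X91.935 Y60.972 F2221
M5
G00 X0.000 Y0.000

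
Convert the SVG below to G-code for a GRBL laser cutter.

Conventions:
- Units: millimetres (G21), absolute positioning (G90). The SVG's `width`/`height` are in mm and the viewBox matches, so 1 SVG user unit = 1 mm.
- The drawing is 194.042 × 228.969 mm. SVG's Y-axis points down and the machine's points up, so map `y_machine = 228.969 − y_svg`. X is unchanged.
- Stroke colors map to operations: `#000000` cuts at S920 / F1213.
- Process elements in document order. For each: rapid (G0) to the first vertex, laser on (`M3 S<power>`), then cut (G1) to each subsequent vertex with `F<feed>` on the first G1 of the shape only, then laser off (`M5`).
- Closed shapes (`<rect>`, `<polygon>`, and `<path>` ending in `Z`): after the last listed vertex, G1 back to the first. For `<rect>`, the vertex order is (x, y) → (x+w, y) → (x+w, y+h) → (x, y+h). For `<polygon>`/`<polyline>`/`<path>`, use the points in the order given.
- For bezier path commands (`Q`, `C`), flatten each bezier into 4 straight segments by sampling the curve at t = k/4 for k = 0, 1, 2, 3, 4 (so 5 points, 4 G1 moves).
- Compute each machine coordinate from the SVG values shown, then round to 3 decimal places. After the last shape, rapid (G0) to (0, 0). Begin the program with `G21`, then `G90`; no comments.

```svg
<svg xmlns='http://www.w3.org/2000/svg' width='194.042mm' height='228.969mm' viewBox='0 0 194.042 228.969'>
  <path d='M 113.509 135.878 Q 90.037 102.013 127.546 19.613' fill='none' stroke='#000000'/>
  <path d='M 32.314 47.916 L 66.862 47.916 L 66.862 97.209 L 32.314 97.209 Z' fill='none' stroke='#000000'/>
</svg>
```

G21
G90
G0 X113.509 Y93.091
M3 S920
G1 X105.584 Y113.057 F1213
G1 X105.282 Y139.090
G1 X112.603 Y171.189
G1 X127.546 Y209.356
M5
G0 X32.314 Y181.053
M3 S920
G1 X66.862 Y181.053 F1213
G1 X66.862 Y131.760
G1 X32.314 Y131.760
G1 X32.314 Y181.053
M5
G0 X0.000 Y0.000

Since the viewBox matches the mm dimensions, user units are millimetres directly. The only transform is the Y-flip y_m = 228.969 − y_svg.

Shape 1 is a quadratic bezier drawn with `<path>`. Its stroke #000000 means cut at S920, F1213. After flipping Y the toolpath is (113.509,93.091) → (105.584,113.057) → (105.282,139.090) → (112.603,171.189) → (127.546,209.356).

Shape 2 is a rectangle drawn with `<path>`. Its stroke #000000 means cut at S920, F1213. After flipping Y the toolpath is (32.314,181.053) → (66.862,181.053) → (66.862,131.760) → (32.314,131.760) → (32.314,181.053), returning to the start.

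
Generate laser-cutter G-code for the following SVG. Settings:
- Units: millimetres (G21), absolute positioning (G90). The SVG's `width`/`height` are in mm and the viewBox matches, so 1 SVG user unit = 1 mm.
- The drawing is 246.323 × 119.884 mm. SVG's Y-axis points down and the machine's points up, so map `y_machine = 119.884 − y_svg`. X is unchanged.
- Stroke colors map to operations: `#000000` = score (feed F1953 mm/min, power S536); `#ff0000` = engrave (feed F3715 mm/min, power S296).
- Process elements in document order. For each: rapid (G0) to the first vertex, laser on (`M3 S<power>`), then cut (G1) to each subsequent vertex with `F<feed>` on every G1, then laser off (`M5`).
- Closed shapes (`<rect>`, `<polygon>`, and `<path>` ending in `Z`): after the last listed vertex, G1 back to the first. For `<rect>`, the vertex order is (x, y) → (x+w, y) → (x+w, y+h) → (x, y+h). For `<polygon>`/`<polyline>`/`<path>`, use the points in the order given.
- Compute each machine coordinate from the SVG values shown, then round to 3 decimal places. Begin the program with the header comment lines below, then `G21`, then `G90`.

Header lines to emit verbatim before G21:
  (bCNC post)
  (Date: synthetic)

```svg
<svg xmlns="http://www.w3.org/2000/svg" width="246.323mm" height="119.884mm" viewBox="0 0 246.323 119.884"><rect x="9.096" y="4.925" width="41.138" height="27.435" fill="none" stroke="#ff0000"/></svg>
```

viewBox `0 0 246.323 119.884` with mm width/height → 1 unit = 1 mm. Flip: y_m = 119.884 − y_svg.

**Shape 1** — `<rect>` rectangle, stroke `#ff0000` → engrave (S296, F3715). Machine vertices: (9.096,114.959) → (50.234,114.959) → (50.234,87.524) → (9.096,87.524) → (9.096,114.959). Closed: final G1 returns to the first vertex.

(bCNC post)
(Date: synthetic)
G21
G90
G0 X9.096 Y114.959
M3 S296
G1 X50.234 Y114.959 F3715
G1 X50.234 Y87.524 F3715
G1 X9.096 Y87.524 F3715
G1 X9.096 Y114.959 F3715
M5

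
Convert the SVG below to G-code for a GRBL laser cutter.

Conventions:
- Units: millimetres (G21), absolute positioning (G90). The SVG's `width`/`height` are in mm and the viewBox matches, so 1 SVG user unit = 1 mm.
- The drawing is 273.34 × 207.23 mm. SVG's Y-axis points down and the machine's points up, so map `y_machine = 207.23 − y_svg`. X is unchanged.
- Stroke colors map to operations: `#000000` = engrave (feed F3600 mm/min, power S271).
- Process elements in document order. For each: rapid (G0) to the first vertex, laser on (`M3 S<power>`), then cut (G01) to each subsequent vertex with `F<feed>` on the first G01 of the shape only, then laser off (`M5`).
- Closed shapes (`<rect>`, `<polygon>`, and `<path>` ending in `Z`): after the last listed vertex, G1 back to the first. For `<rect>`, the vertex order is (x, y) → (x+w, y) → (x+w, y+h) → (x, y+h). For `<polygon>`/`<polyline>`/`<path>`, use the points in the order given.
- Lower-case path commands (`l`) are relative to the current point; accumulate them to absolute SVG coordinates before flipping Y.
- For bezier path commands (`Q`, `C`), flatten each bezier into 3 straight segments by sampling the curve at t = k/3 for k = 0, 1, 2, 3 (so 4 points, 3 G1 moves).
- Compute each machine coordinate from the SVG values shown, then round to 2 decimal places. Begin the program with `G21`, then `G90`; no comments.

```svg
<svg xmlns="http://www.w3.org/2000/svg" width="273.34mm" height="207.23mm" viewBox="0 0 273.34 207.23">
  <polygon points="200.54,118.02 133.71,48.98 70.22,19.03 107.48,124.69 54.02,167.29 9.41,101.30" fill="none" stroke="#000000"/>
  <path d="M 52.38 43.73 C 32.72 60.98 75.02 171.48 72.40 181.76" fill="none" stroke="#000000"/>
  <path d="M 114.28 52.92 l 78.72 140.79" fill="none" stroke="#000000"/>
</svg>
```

G21
G90
G0 X200.54 Y89.21
M3 S271
G01 X133.71 Y158.25 F3600
G01 X70.22 Y188.20
G01 X107.48 Y82.54
G01 X54.02 Y39.94
G01 X9.41 Y105.93
G01 X200.54 Y89.21
M5
G0 X52.38 Y163.50
M3 S271
G01 X49.41 Y122.33 F3600
G01 X64.01 Y61.99
G01 X72.40 Y25.47
M5
G0 X114.28 Y154.31
M3 S271
G01 X193.00 Y13.52 F3600
M5

viewBox `0 0 273.34 207.23` with mm width/height → 1 unit = 1 mm. Flip: y_m = 207.23 − y_svg.

**Shape 1** — `<polygon>` closed polygon, stroke `#000000` → engrave (S271, F3600). Machine vertices: (200.54,89.21) → (133.71,158.25) → (70.22,188.20) → (107.48,82.54) → (54.02,39.94) → (9.41,105.93) → (200.54,89.21). Closed: final G1 returns to the first vertex.

**Shape 2** — `<path>` cubic bezier, stroke `#000000` → engrave (S271, F3600). Control points (SVG): P0=(52.38,43.73), P1=(32.72,60.98), P2=(75.02,171.48), P3=(72.40,181.76); sampled at t=k/3. Machine vertices: (52.38,163.50) → (49.41,122.33) → (64.01,61.99) → (72.40,25.47). Open path.

**Shape 3** — `<path>` line segment, stroke `#000000` → engrave (S271, F3600). Machine vertices: (114.28,154.31) → (193.00,13.52). Open path.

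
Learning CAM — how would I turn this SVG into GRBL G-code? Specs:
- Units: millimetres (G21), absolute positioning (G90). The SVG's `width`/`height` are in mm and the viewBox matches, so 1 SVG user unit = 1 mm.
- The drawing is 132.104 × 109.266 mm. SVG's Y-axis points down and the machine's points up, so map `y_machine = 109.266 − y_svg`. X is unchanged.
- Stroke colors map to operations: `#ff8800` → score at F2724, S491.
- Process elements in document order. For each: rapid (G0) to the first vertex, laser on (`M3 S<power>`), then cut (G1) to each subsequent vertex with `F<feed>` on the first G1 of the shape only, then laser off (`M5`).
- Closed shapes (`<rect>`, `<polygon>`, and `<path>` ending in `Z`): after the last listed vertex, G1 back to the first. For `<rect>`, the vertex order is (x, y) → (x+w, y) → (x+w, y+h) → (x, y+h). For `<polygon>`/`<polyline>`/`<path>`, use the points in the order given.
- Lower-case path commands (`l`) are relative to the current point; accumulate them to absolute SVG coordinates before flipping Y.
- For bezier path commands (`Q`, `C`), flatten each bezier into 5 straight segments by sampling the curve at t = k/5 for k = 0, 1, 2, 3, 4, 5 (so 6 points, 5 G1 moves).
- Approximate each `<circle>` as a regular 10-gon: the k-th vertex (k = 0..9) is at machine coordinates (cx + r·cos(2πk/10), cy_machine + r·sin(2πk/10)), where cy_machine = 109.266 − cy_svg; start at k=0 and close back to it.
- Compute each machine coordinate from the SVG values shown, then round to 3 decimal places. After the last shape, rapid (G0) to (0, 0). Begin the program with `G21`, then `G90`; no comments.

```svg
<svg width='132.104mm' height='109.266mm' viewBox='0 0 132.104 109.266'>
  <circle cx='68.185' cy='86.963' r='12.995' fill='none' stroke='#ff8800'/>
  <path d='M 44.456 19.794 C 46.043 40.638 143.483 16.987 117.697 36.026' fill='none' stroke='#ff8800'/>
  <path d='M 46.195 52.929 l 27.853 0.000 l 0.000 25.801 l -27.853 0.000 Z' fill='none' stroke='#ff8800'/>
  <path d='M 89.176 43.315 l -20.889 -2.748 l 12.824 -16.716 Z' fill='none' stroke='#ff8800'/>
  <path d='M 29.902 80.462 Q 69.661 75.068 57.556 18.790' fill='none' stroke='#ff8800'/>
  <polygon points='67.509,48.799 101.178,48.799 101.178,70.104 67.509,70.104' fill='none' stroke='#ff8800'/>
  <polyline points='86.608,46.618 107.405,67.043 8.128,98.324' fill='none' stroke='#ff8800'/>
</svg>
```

G21
G90
G0 X81.180 Y22.303
M3 S491
G1 X78.698 Y29.941 F2724
G1 X72.201 Y34.662
G1 X64.169 Y34.662
G1 X57.672 Y29.941
G1 X55.190 Y22.303
G1 X57.672 Y14.665
G1 X64.169 Y9.944
G1 X72.201 Y9.944
G1 X78.698 Y14.665
G1 X81.180 Y22.303
M5
G0 X44.456 Y89.472
M3 S491
G1 X55.158 Y81.608 F2724
G1 X78.349 Y80.237
G1 X103.513 Y81.175
G1 X120.134 Y80.238
G1 X117.697 Y73.240
M5
G0 X46.195 Y56.337
M3 S491
G1 X74.048 Y56.337 F2724
G1 X74.048 Y30.536
G1 X46.195 Y30.536
G1 X46.195 Y56.337
M5
G0 X89.176 Y65.951
M3 S491
G1 X68.287 Y68.699 F2724
G1 X81.111 Y85.415
G1 X89.176 Y65.951
M5
G0 X29.902 Y28.804
M3 S491
G1 X43.731 Y32.997 F2724
G1 X53.411 Y41.261
G1 X58.942 Y53.595
G1 X60.323 Y70.000
G1 X57.556 Y90.476
M5
G0 X67.509 Y60.467
M3 S491
G1 X101.178 Y60.467 F2724
G1 X101.178 Y39.162
G1 X67.509 Y39.162
G1 X67.509 Y60.467
M5
G0 X86.608 Y62.648
M3 S491
G1 X107.405 Y42.223 F2724
G1 X8.128 Y10.942
M5
G0 X0.000 Y0.000

viewBox `0 0 132.104 109.266` with mm width/height → 1 unit = 1 mm. Flip: y_m = 109.266 − y_svg.

**Shape 1** — `<circle>` circle, stroke `#ff8800` → score (S491, F2724). Machine vertices: (81.180,22.303) → (78.698,29.941) → (72.201,34.662) → (64.169,34.662) → (57.672,29.941) → (55.190,22.303) → (57.672,14.665) → (64.169,9.944) → (72.201,9.944) → (78.698,14.665) → (81.180,22.303). Closed: final G1 returns to the first vertex.

**Shape 2** — `<path>` cubic bezier, stroke `#ff8800` → score (S491, F2724). Control points (SVG): P0=(44.456,19.794), P1=(46.043,40.638), P2=(143.483,16.987), P3=(117.697,36.026); sampled at t=k/5. Machine vertices: (44.456,89.472) → (55.158,81.608) → (78.349,80.237) → (103.513,81.175) → (120.134,80.238) → (117.697,73.240). Open path.

**Shape 3** — `<path>` rectangle, stroke `#ff8800` → score (S491, F2724). Machine vertices: (46.195,56.337) → (74.048,56.337) → (74.048,30.536) → (46.195,30.536) → (46.195,56.337). Closed: final G1 returns to the first vertex.

**Shape 4** — `<path>` regular polygon, stroke `#ff8800` → score (S491, F2724). Machine vertices: (89.176,65.951) → (68.287,68.699) → (81.111,85.415) → (89.176,65.951). Closed: final G1 returns to the first vertex.

**Shape 5** — `<path>` quadratic bezier, stroke `#ff8800` → score (S491, F2724). Control points (SVG): P0=(29.902,80.462), P1=(69.661,75.068), P2=(57.556,18.790); sampled at t=k/5. Machine vertices: (29.902,28.804) → (43.731,32.997) → (53.411,41.261) → (58.942,53.595) → (60.323,70.000) → (57.556,90.476). Open path.

**Shape 6** — `<polygon>` rectangle, stroke `#ff8800` → score (S491, F2724). Machine vertices: (67.509,60.467) → (101.178,60.467) → (101.178,39.162) → (67.509,39.162) → (67.509,60.467). Closed: final G1 returns to the first vertex.

**Shape 7** — `<polyline>` open polyline, stroke `#ff8800` → score (S491, F2724). Machine vertices: (86.608,62.648) → (107.405,42.223) → (8.128,10.942). Open path.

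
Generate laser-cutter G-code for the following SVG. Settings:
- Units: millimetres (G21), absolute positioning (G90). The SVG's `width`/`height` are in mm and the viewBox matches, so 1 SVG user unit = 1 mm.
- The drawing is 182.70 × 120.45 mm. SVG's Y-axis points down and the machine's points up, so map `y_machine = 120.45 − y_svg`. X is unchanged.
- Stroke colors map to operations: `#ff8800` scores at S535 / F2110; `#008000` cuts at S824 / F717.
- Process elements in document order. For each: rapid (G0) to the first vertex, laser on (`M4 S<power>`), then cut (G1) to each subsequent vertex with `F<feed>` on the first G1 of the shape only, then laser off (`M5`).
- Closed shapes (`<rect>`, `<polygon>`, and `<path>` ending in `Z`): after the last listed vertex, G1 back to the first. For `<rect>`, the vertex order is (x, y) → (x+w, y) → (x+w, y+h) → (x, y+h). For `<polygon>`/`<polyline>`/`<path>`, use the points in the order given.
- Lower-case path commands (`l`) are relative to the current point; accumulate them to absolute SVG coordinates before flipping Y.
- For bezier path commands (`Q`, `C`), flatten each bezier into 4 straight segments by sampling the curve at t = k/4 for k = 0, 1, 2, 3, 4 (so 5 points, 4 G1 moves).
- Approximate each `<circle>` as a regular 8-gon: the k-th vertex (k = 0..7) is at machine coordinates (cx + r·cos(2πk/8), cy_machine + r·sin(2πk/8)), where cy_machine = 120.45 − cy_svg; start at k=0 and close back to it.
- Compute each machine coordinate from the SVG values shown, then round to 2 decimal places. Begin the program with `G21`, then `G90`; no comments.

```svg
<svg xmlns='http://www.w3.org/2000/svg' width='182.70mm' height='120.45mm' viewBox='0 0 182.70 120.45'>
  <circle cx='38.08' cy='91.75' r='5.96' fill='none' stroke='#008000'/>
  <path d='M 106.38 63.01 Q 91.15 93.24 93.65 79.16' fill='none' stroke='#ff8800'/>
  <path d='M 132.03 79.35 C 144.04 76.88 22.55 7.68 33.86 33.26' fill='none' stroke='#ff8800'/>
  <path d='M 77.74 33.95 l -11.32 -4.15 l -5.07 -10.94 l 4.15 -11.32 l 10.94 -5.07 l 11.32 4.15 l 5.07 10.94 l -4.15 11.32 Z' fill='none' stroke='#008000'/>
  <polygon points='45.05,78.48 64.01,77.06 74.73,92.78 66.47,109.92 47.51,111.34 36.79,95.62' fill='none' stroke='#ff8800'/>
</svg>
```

1 u = 1 mm; y_m = 120.45 − y.

[1] `<circle>` circle, #008000→cut S824 F717: (44.04,28.70) → (42.29,32.91) → (38.08,34.66) → (33.87,32.91) → (32.12,28.70) → (33.87,24.49) → (38.08,22.74) → (42.29,24.49) → (44.04,28.70) (closed)

[2] `<path>` quadratic bezier, #ff8800→score S535 F2110: (106.38,57.44) → (99.87,45.09) → (95.58,38.29) → (93.51,37.02) → (93.65,41.29)

[3] `<path>` cubic bezier, #ff8800→score S535 F2110: (132.03,41.10) → (120.17,52.94) → (83.21,74.66) → (46.12,91.13) → (33.86,87.19)

[4] `<path>` regular polygon, #008000→cut S824 F717: (77.74,86.50) → (66.42,90.65) → (61.35,101.59) → (65.50,112.91) → (76.44,117.98) → (87.76,113.83) → (92.83,102.89) → (88.68,91.57) → (77.74,86.50) (closed)

[5] `<polygon>` regular polygon, #ff8800→score S535 F2110: (45.05,41.97) → (64.01,43.39) → (74.73,27.67) → (66.47,10.53) → (47.51,9.11) → (36.79,24.83) → (45.05,41.97) (closed)

G21
G90
G0 X44.04 Y28.70
M4 S824
G1 X42.29 Y32.91 F717
G1 X38.08 Y34.66
G1 X33.87 Y32.91
G1 X32.12 Y28.70
G1 X33.87 Y24.49
G1 X38.08 Y22.74
G1 X42.29 Y24.49
G1 X44.04 Y28.70
M5
G0 X106.38 Y57.44
M4 S535
G1 X99.87 Y45.09 F2110
G1 X95.58 Y38.29
G1 X93.51 Y37.02
G1 X93.65 Y41.29
M5
G0 X132.03 Y41.10
M4 S535
G1 X120.17 Y52.94 F2110
G1 X83.21 Y74.66
G1 X46.12 Y91.13
G1 X33.86 Y87.19
M5
G0 X77.74 Y86.50
M4 S824
G1 X66.42 Y90.65 F717
G1 X61.35 Y101.59
G1 X65.50 Y112.91
G1 X76.44 Y117.98
G1 X87.76 Y113.83
G1 X92.83 Y102.89
G1 X88.68 Y91.57
G1 X77.74 Y86.50
M5
G0 X45.05 Y41.97
M4 S535
G1 X64.01 Y43.39 F2110
G1 X74.73 Y27.67
G1 X66.47 Y10.53
G1 X47.51 Y9.11
G1 X36.79 Y24.83
G1 X45.05 Y41.97
M5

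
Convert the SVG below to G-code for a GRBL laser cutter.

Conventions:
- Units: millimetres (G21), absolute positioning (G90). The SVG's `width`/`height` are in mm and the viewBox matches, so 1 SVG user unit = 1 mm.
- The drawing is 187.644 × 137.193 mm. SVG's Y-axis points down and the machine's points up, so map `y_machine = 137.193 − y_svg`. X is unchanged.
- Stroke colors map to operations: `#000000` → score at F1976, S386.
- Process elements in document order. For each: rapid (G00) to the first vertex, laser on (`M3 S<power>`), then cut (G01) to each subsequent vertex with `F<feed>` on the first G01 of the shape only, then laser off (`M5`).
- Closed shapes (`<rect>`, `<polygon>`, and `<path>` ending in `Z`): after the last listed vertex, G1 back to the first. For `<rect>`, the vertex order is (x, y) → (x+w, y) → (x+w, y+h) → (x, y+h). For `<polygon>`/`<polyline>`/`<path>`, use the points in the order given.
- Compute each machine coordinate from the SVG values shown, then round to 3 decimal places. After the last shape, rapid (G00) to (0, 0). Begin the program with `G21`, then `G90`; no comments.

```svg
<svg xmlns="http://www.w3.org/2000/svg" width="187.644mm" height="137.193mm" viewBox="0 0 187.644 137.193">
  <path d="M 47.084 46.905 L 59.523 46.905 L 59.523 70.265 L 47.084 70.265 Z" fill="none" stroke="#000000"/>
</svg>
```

Since the viewBox matches the mm dimensions, user units are millimetres directly. The only transform is the Y-flip y_m = 137.193 − y_svg.

Shape 1 is a rectangle drawn with `<path>`. Its stroke #000000 means score at S386, F1976. After flipping Y the toolpath is (47.084,90.288) → (59.523,90.288) → (59.523,66.928) → (47.084,66.928) → (47.084,90.288), returning to the start.

G21
G90
G00 X47.084 Y90.288
M3 S386
G01 X59.523 Y90.288 F1976
G01 X59.523 Y66.928
G01 X47.084 Y66.928
G01 X47.084 Y90.288
M5
G00 X0.000 Y0.000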